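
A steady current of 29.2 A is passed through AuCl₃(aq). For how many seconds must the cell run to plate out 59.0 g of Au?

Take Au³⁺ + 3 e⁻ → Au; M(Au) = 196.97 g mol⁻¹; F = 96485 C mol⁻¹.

n(Au) = m/M = 59.0 / 196.97 = 0.2995 mol.
Each Au atom requires 3 electrons, so n(e⁻) = 3 × 0.2995 = 0.8986 mol.
Q = n(e⁻)·F = 0.8986 × 96485 = 86700 C.
t = Q/I = 86700 / 29.20 A = 2969 s.

2970 s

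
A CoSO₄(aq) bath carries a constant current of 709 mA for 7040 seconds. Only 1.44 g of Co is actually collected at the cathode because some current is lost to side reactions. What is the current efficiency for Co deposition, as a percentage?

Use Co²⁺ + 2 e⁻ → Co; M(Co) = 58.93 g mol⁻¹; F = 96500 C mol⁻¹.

Q = I·t = 0.7090 × 7040.0 = 4991 C; n(e⁻) = 4991/96500 = 0.05172 mol.
Theoretical n(Co) = n(e⁻)/2 = 0.02586 mol, i.e. m_theo = 0.02586 × 58.93 = 1.524 g.
Efficiency = m_actual / m_theo = 1.44 / 1.524 = 94.5 %.

94.5 %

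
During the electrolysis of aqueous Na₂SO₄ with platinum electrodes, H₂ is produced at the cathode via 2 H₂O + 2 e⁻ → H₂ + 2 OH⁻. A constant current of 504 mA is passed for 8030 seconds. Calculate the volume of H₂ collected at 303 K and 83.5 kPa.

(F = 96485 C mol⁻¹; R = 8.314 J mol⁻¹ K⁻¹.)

Q = I·t = 0.5040 A × 8030.0 s = 4047 C.
n(e⁻) = Q/F = 4047 / 96485 = 0.04195 mol.
2 electrons are transferred per H₂ molecule, so n(H₂) = 0.04195 / 2 = 0.02097 mol.
V = nRT/P = (0.02097 × 8.314 × 303) / (83.5 × 10³ Pa) = 6.33 × 10⁻⁴ m³ = 0.633 L.

0.633 L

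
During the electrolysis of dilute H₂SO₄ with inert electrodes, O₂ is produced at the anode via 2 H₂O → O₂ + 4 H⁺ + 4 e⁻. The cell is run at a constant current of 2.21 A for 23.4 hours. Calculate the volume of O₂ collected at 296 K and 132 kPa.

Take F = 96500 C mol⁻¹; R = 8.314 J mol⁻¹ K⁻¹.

Q = I·t = 2.210 A × 84240 s = 186200 C.
n(e⁻) = Q/F = 186200 / 96500 = 1.929 mol.
4 electrons are transferred per O₂ molecule, so n(O₂) = 1.929 / 4 = 0.4823 mol.
V = nRT/P = (0.4823 × 8.314 × 296) / (132 × 10³ Pa) = 0.00899 m³ = 8.99 L.

8.99 L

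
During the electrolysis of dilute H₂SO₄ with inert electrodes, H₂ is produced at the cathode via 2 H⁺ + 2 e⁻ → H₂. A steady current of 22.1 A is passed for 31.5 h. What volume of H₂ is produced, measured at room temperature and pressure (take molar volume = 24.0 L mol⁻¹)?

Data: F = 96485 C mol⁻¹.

Q = I·t = 22.10 A × 113400 s = 2506000 C.
n(e⁻) = Q/F = 2506000 / 96485 = 25.97 mol.
2 electrons are transferred per H₂ molecule, so n(H₂) = 25.97 / 2 = 12.99 mol.
V = n × V_m = 12.99 × 24.0 = 312 L.

312 L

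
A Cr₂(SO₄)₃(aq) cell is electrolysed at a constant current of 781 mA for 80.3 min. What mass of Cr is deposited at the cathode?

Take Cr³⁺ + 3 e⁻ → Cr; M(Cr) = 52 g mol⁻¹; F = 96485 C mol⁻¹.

0.676 g

Q = I·t = 0.7810 A × 4818.0 s = 3763 C.
n(e⁻) = Q/F = 3763 / 96485 = 0.03900 mol.
Cr³⁺ + 3 e⁻ → Cr, so n(Cr) = n(e⁻)/3 = 0.01300 mol.
m = n·M = 0.01300 × 52 = 0.676 g.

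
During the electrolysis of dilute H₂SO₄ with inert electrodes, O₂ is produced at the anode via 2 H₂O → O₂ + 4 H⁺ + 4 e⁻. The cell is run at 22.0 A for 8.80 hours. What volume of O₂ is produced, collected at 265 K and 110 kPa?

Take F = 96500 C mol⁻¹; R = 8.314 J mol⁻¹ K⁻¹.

36.2 L

Q = I·t = 22.00 A × 31680 s = 697000 C.
n(e⁻) = Q/F = 697000 / 96500 = 7.222 mol.
4 electrons are transferred per O₂ molecule, so n(O₂) = 7.222 / 4 = 1.806 mol.
V = nRT/P = (1.806 × 8.314 × 265) / (110 × 10³ Pa) = 0.0362 m³ = 36.2 L.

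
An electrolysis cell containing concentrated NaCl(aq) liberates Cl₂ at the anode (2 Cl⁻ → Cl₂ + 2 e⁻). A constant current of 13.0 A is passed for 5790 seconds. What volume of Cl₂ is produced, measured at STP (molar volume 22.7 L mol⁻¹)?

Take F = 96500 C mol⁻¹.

Q = I·t = 13.00 A × 5790.0 s = 75270 C.
n(e⁻) = Q/F = 75270 / 96500 = 0.7800 mol.
2 electrons are transferred per Cl₂ molecule, so n(Cl₂) = 0.7800 / 2 = 0.3900 mol.
V = n × V_m = 0.3900 × 22.7 = 8.85 L.

8.85 L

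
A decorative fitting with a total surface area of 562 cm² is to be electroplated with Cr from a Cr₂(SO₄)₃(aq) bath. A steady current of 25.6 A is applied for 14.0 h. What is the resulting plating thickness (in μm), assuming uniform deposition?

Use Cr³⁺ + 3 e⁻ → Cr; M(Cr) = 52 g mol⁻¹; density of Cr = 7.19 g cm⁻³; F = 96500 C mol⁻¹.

574 μm

Q = I·t = 25.60 × 50400 = 1290000 C; n(e⁻) = 13.37 mol.
n(Cr) = n(e⁻)/3 = 4.457 mol, so m = 4.457 × 52 = 231.8 g.
Volume = m/ρ = 231.8 / 7.19 = 32.23 cm³.
Thickness = V/A = 32.23 / 562 = 0.0574 cm = 574 μm.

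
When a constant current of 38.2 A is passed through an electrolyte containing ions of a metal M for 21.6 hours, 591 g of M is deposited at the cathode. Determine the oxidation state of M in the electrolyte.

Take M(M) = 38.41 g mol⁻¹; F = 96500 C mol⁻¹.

+2

Q = I·t = 38.20 A × 77760 s = 2970000 C, so n(e⁻) = 2970000/96500 = 30.78 mol.
n(M) deposited = 591 / 38.41 = 15.39 mol.
Electrons per atom = n(e⁻)/n(M) = 30.78 / 15.39 = 2.00 ≈ 2, so the ion is M²⁺.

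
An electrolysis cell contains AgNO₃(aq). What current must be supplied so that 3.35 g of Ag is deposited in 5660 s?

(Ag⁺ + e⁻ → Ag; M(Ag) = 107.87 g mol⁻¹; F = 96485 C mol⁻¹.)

n(Ag) = 3.35 / 107.87 = 0.03106 mol.
n(e⁻) = 1 × 0.03106 = 0.03106 mol.
Q = n(e⁻)·F = 0.03106 × 96485 = 2996 C.
I = Q/t = 2996 / 5660.0 s = 0.529 A.

0.529 A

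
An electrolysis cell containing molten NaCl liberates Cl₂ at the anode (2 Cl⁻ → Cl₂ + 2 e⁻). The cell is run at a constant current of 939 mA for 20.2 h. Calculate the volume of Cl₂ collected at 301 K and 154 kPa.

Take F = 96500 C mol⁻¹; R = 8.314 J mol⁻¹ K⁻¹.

Q = I·t = 0.9390 A × 72720 s = 68280 C.
n(e⁻) = Q/F = 68280 / 96500 = 0.7076 mol.
2 electrons are transferred per Cl₂ molecule, so n(Cl₂) = 0.7076 / 2 = 0.3538 mol.
V = nRT/P = (0.3538 × 8.314 × 301) / (154 × 10³ Pa) = 0.00575 m³ = 5.75 L.

5.75 L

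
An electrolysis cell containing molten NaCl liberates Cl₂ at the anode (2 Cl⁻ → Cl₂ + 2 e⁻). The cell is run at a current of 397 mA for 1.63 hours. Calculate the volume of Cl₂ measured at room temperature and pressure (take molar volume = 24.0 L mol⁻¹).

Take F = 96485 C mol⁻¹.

0.290 L

Q = I·t = 0.3970 A × 5868.0 s = 2330 C.
n(e⁻) = Q/F = 2330 / 96485 = 0.02414 mol.
2 electrons are transferred per Cl₂ molecule, so n(Cl₂) = 0.02414 / 2 = 0.01207 mol.
V = n × V_m = 0.01207 × 24.0 = 0.290 L.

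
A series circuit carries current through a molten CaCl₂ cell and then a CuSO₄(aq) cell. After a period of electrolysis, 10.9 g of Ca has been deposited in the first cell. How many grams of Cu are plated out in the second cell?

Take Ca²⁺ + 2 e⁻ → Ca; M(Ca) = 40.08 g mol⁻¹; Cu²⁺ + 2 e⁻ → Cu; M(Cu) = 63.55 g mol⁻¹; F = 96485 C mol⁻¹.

17.3 g

n(Ca) = 10.9 / 40.08 = 0.2720 mol.
Since Ca²⁺ + 2 e⁻ → Ca, n(e⁻) passed = 2 × 0.2720 = 0.5439 mol.
Cells in series carry the same charge, so the same 0.5439 mol of electrons passes through cell 2.
Cu²⁺ + 2 e⁻ → Cu, so n(Cu) = 0.5439 / 2 = 0.2720 mol.
m(Cu) = 0.2720 × 63.55 = 17.3 g.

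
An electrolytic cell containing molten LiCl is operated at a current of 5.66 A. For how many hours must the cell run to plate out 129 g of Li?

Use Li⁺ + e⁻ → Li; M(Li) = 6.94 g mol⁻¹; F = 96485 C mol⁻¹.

88.0 h

n(Li) = m/M = 129 / 6.94 = 18.59 mol.
Each Li atom requires 1 electron, so n(e⁻) = 1 × 18.59 = 18.59 mol.
Q = n(e⁻)·F = 18.59 × 96485 = 1793000 C.
t = Q/I = 1793000 / 5.660 A = 316900 s = 88.0 h.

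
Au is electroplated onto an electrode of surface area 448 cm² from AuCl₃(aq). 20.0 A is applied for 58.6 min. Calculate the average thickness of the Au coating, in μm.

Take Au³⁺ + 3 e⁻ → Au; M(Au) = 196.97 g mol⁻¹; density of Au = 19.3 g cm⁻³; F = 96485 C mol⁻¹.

55.3 μm

Q = I·t = 20.00 × 3516.0 = 70320 C; n(e⁻) = 0.7288 mol.
n(Au) = n(e⁻)/3 = 0.2429 mol, so m = 0.2429 × 196.97 = 47.85 g.
Volume = m/ρ = 47.85 / 19.3 = 2.479 cm³.
Thickness = V/A = 2.479 / 448 = 0.00553 cm = 55.3 μm.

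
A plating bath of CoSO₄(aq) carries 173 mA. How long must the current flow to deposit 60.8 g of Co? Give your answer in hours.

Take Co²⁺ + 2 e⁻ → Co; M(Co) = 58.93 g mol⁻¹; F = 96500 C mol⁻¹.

320 h

n(Co) = m/M = 60.8 / 58.93 = 1.032 mol.
Each Co atom requires 2 electrons, so n(e⁻) = 2 × 1.032 = 2.063 mol.
Q = n(e⁻)·F = 2.063 × 96500 = 199100 C.
t = Q/I = 199100 / 0.1730 A = 1151000 s = 320 h.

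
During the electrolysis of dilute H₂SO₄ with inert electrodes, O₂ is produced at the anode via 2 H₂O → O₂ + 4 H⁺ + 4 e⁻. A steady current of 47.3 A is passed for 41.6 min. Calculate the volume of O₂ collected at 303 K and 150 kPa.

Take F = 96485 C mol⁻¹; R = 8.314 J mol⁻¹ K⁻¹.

5.14 L

Q = I·t = 47.30 A × 2496.0 s = 118100 C.
n(e⁻) = Q/F = 118100 / 96485 = 1.224 mol.
4 electrons are transferred per O₂ molecule, so n(O₂) = 1.224 / 4 = 0.3059 mol.
V = nRT/P = (0.3059 × 8.314 × 303) / (150 × 10³ Pa) = 0.00514 m³ = 5.14 L.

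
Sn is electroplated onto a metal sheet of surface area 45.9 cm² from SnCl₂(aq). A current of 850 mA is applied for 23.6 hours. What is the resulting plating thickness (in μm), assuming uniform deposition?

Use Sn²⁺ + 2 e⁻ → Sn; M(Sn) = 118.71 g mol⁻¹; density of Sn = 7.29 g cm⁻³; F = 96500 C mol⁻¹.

1330 μm

Q = I·t = 0.8500 × 84960 = 72220 C; n(e⁻) = 0.7484 mol.
n(Sn) = n(e⁻)/2 = 0.3742 mol, so m = 0.3742 × 118.71 = 44.42 g.
Volume = m/ρ = 44.42 / 7.29 = 6.093 cm³.
Thickness = V/A = 6.093 / 45.9 = 0.133 cm = 1330 μm.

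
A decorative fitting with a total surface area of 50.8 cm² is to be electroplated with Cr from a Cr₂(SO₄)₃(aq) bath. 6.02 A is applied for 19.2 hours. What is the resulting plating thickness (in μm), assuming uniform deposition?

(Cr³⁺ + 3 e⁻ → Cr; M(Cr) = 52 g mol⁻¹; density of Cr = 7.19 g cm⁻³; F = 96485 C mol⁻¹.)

Q = I·t = 6.020 × 69120 = 416100 C; n(e⁻) = 4.313 mol.
n(Cr) = n(e⁻)/3 = 1.438 mol, so m = 1.438 × 52 = 74.75 g.
Volume = m/ρ = 74.75 / 7.19 = 10.40 cm³.
Thickness = V/A = 10.40 / 50.8 = 0.205 cm = 2050 μm.

2050 μm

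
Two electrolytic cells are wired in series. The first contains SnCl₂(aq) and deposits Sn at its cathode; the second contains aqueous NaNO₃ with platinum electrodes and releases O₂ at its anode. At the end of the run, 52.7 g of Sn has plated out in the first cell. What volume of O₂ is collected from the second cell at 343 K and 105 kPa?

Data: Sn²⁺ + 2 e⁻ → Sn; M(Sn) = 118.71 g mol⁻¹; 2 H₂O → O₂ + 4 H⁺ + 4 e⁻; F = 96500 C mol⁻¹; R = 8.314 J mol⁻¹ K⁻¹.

n(Sn) = 52.7 / 118.71 = 0.4439 mol, so n(e⁻) = 2 × 0.4439 = 0.8879 mol.
The cells are in series, so the same 0.8879 mol of electrons passes through the second cell.
2 H₂O → O₂ + 4 H⁺ + 4 e⁻ — 4 mol e⁻ per mol O₂, so n(O₂) = 0.8879/4 = 0.2220 mol.
V = nRT/P = (0.2220 × 8.314 × 343) / (105 × 10³) = 0.00603 m³ = 6.03 L.

6.03 L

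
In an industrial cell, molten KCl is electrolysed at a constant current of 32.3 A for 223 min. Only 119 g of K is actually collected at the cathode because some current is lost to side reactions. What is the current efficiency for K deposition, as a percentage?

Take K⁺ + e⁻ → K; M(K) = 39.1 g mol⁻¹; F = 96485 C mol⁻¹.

67.9 %

Q = I·t = 32.30 × 13380 = 432200 C; n(e⁻) = 432200/96485 = 4.479 mol.
Theoretical n(K) = n(e⁻)/1 = 4.479 mol, i.e. m_theo = 4.479 × 39.1 = 175.1 g.
Efficiency = m_actual / m_theo = 119 / 175.1 = 67.9 %.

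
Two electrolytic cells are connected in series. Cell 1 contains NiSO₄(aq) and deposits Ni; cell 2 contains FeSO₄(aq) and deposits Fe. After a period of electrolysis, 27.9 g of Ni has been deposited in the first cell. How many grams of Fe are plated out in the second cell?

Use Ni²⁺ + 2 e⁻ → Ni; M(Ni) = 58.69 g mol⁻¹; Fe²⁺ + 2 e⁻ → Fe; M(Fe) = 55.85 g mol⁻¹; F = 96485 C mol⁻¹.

n(Ni) = 27.9 / 58.69 = 0.4754 mol.
Since Ni²⁺ + 2 e⁻ → Ni, n(e⁻) passed = 2 × 0.4754 = 0.9508 mol.
Cells in series carry the same charge, so the same 0.9508 mol of electrons passes through cell 2.
Fe²⁺ + 2 e⁻ → Fe, so n(Fe) = 0.9508 / 2 = 0.4754 mol.
m(Fe) = 0.4754 × 55.85 = 26.5 g.

26.5 g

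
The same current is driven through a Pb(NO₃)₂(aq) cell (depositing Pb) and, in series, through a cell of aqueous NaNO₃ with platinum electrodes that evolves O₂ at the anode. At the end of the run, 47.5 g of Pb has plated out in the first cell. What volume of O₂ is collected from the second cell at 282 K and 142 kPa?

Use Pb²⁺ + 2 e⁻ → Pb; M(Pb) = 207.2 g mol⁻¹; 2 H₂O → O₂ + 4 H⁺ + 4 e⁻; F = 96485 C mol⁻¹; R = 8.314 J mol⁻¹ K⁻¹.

1.89 L

n(Pb) = 47.5 / 207.2 = 0.2292 mol, so n(e⁻) = 2 × 0.2292 = 0.4585 mol.
The cells are in series, so the same 0.4585 mol of electrons passes through the second cell.
2 H₂O → O₂ + 4 H⁺ + 4 e⁻ — 4 mol e⁻ per mol O₂, so n(O₂) = 0.4585/4 = 0.1146 mol.
V = nRT/P = (0.1146 × 8.314 × 282) / (142 × 10³) = 0.00189 m³ = 1.89 L.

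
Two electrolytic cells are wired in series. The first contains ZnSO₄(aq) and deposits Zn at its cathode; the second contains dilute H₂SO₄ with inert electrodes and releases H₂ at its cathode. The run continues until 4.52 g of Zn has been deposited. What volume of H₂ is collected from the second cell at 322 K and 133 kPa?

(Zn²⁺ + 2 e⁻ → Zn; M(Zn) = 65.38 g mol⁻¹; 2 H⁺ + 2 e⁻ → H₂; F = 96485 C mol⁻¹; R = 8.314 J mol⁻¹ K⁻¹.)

1.39 L

n(Zn) = 4.52 / 65.38 = 0.06913 mol, so n(e⁻) = 2 × 0.06913 = 0.1383 mol.
The cells are in series, so the same 0.1383 mol of electrons passes through the second cell.
2 H⁺ + 2 e⁻ → H₂ — 2 mol e⁻ per mol H₂, so n(H₂) = 0.1383/2 = 0.06913 mol.
V = nRT/P = (0.06913 × 8.314 × 322) / (133 × 10³) = 0.00139 m³ = 1.39 L.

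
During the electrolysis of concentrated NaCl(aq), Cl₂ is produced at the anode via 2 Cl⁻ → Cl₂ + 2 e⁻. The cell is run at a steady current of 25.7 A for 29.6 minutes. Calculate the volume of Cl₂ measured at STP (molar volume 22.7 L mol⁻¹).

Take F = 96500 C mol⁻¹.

Q = I·t = 25.70 A × 1776.0 s = 45640 C.
n(e⁻) = Q/F = 45640 / 96500 = 0.4730 mol.
2 electrons are transferred per Cl₂ molecule, so n(Cl₂) = 0.4730 / 2 = 0.2365 mol.
V = n × V_m = 0.2365 × 22.7 = 5.37 L.

5.37 L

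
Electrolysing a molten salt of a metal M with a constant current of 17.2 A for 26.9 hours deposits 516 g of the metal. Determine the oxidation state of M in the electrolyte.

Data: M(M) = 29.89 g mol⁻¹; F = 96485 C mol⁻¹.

+1

Q = I·t = 17.20 A × 96840 s = 1666000 C, so n(e⁻) = 1666000/96485 = 17.26 mol.
n(M) deposited = 516 / 29.89 = 17.26 mol.
Electrons per atom = n(e⁻)/n(M) = 17.26 / 17.26 = 1.00 ≈ 1, so the ion is M⁺.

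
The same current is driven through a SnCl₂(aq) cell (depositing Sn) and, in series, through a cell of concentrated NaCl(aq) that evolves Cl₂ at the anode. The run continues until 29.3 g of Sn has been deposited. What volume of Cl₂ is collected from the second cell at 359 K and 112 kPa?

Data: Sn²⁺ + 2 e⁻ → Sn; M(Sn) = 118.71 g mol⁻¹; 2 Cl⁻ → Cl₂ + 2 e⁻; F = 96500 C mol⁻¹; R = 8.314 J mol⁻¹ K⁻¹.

n(Sn) = 29.3 / 118.71 = 0.2468 mol, so n(e⁻) = 2 × 0.2468 = 0.4936 mol.
The cells are in series, so the same 0.4936 mol of electrons passes through the second cell.
2 Cl⁻ → Cl₂ + 2 e⁻ — 2 mol e⁻ per mol Cl₂, so n(Cl₂) = 0.4936/2 = 0.2468 mol.
V = nRT/P = (0.2468 × 8.314 × 359) / (112 × 10³) = 0.00658 m³ = 6.58 L.

6.58 L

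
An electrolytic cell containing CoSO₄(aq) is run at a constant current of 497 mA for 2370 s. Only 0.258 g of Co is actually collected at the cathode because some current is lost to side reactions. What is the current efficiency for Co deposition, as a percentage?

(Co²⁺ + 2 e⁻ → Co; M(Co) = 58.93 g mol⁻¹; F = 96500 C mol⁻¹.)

Q = I·t = 0.4970 × 2370.0 = 1178 C; n(e⁻) = 1178/96500 = 0.01221 mol.
Theoretical n(Co) = n(e⁻)/2 = 0.006103 mol, i.e. m_theo = 0.006103 × 58.93 = 0.3597 g.
Efficiency = m_actual / m_theo = 0.258 / 0.3597 = 71.7 %.

71.7 %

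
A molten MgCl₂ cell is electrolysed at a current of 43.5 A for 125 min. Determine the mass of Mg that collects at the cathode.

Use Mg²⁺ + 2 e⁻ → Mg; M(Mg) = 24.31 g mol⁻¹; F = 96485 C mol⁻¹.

41.1 g

Q = I·t = 43.50 A × 7500.0 s = 326200 C.
n(e⁻) = Q/F = 326200 / 96485 = 3.381 mol.
Mg²⁺ + 2 e⁻ → Mg, so n(Mg) = n(e⁻)/2 = 1.691 mol.
m = n·M = 1.691 × 24.31 = 41.1 g.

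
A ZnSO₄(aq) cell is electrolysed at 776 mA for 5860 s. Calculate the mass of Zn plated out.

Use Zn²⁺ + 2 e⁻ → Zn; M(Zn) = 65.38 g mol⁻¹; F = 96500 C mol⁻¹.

Q = I·t = 0.7760 A × 5860.0 s = 4547 C.
n(e⁻) = Q/F = 4547 / 96500 = 0.04712 mol.
Zn²⁺ + 2 e⁻ → Zn, so n(Zn) = n(e⁻)/2 = 0.02356 mol.
m = n·M = 0.02356 × 65.38 = 1.54 g.

1.54 g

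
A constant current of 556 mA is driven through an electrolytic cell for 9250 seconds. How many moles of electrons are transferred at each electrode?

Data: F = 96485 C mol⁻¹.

0.0533 mol

Q = I·t = 0.5560 A × 9250.0 s = 5143 C.
n(e⁻) = Q/F = 5143 / 96485 = 0.0533 mol.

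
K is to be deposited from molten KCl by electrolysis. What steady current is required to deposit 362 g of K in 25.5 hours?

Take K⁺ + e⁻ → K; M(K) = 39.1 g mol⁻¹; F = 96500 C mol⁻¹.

9.73 A

n(K) = 362 / 39.1 = 9.258 mol.
n(e⁻) = 1 × 9.258 = 9.258 mol.
Q = n(e⁻)·F = 9.258 × 96500 = 893400 C.
I = Q/t = 893400 / 91800 s = 9.73 A.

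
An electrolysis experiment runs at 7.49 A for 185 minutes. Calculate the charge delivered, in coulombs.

83100 C

Q = I·t = 7.490 A × 11100 s = 83100 C.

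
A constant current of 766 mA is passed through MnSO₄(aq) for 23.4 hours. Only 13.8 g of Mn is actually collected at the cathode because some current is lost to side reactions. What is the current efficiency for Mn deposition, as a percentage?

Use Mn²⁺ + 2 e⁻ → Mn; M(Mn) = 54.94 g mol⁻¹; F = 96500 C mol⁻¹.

75.1 %

Q = I·t = 0.7660 × 84240 = 64530 C; n(e⁻) = 64530/96500 = 0.6687 mol.
Theoretical n(Mn) = n(e⁻)/2 = 0.3343 mol, i.e. m_theo = 0.3343 × 54.94 = 18.37 g.
Efficiency = m_actual / m_theo = 13.8 / 18.37 = 75.1 %.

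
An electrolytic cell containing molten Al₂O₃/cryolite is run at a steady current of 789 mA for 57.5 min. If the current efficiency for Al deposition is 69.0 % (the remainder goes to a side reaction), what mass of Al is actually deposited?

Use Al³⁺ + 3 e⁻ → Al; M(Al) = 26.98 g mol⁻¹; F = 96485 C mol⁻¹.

0.175 g

Q = I·t = 0.7890 × 3450.0 = 2722 C.
n(e⁻) = 2722/96485 = 0.02821 mol; theoretically n(Al) = 0.02821/3 = 0.009404 mol, m_theo = 0.2537 g.
At 69.0 % efficiency, m_actual = 0.690 × 0.2537 = 0.175 g.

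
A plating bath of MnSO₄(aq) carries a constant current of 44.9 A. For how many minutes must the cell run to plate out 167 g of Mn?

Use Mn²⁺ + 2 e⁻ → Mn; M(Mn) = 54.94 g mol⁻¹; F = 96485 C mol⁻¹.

n(Mn) = m/M = 167 / 54.94 = 3.040 mol.
Each Mn atom requires 2 electrons, so n(e⁻) = 2 × 3.040 = 6.079 mol.
Q = n(e⁻)·F = 6.079 × 96485 = 586600 C.
t = Q/I = 586600 / 44.90 A = 13060 s = 218 min.

218 min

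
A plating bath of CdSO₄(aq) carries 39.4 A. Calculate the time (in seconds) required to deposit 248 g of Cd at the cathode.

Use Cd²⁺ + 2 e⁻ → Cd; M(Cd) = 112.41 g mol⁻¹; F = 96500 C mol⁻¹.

10800 s

n(Cd) = m/M = 248 / 112.41 = 2.206 mol.
Each Cd atom requires 2 electrons, so n(e⁻) = 2 × 2.206 = 4.412 mol.
Q = n(e⁻)·F = 4.412 × 96500 = 425800 C.
t = Q/I = 425800 / 39.40 A = 10810 s.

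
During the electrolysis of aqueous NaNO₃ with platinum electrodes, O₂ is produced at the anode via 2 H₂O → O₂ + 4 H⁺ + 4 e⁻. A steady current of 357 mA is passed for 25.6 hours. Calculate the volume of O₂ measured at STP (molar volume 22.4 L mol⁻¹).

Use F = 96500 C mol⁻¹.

1.91 L

Q = I·t = 0.3570 A × 92160 s = 32900 C.
n(e⁻) = Q/F = 32900 / 96500 = 0.3409 mol.
4 electrons are transferred per O₂ molecule, so n(O₂) = 0.3409 / 4 = 0.08524 mol.
V = n × V_m = 0.08524 × 22.4 = 1.91 L.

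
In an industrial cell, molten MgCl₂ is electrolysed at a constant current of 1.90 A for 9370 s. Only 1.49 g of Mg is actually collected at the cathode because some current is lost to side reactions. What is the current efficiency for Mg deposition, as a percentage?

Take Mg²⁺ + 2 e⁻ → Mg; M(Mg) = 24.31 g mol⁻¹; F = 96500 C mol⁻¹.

Q = I·t = 1.900 × 9370.0 = 17800 C; n(e⁻) = 17800/96500 = 0.1845 mol.
Theoretical n(Mg) = n(e⁻)/2 = 0.09224 mol, i.e. m_theo = 0.09224 × 24.31 = 2.242 g.
Efficiency = m_actual / m_theo = 1.49 / 2.242 = 66.4 %.

66.4 %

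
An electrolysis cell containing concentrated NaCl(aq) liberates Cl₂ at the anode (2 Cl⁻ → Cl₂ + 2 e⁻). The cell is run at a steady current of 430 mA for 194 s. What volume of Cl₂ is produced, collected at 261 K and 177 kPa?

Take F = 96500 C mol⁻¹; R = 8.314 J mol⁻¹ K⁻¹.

Q = I·t = 0.4300 A × 194.00 s = 83.42 C.
n(e⁻) = Q/F = 83.42 / 96500 = 0.0008645 mol.
2 electrons are transferred per Cl₂ molecule, so n(Cl₂) = 0.0008645 / 2 = 0.0004322 mol.
V = nRT/P = (0.0004322 × 8.314 × 261) / (177 × 10³ Pa) = 5.30 × 10⁻⁶ m³ = 0.00530 L.

0.00530 L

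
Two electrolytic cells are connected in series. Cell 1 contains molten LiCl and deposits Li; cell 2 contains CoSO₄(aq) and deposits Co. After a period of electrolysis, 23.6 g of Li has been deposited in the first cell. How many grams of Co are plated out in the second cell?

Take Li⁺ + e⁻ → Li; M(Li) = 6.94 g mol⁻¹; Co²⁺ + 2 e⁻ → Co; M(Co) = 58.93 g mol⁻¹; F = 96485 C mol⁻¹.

n(Li) = 23.6 / 6.94 = 3.401 mol.
Since Li⁺ + e⁻ → Li, n(e⁻) passed = 1 × 3.401 = 3.401 mol.
Cells in series carry the same charge, so the same 3.401 mol of electrons passes through cell 2.
Co²⁺ + 2 e⁻ → Co, so n(Co) = 3.401 / 2 = 1.700 mol.
m(Co) = 1.700 × 58.93 = 100 g.

100 g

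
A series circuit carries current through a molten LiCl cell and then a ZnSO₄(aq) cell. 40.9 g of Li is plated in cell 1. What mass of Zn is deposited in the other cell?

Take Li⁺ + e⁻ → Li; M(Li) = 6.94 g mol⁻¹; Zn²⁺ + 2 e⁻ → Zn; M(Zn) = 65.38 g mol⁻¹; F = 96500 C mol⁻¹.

n(Li) = 40.9 / 6.94 = 5.893 mol.
Since Li⁺ + e⁻ → Li, n(e⁻) passed = 1 × 5.893 = 5.893 mol.
Cells in series carry the same charge, so the same 5.893 mol of electrons passes through cell 2.
Zn²⁺ + 2 e⁻ → Zn, so n(Zn) = 5.893 / 2 = 2.947 mol.
m(Zn) = 2.947 × 65.38 = 193 g.

193 g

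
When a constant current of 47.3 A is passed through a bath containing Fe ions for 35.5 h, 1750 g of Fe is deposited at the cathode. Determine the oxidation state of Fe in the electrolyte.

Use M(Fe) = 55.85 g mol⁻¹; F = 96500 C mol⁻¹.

+2

Q = I·t = 47.30 A × 127800 s = 6045000 C, so n(e⁻) = 6045000/96500 = 62.64 mol.
n(Fe) deposited = 1750 / 55.85 = 31.33 mol.
Electrons per atom = n(e⁻)/n(Fe) = 62.64 / 31.33 = 2.00 ≈ 2, so the ion is Fe²⁺.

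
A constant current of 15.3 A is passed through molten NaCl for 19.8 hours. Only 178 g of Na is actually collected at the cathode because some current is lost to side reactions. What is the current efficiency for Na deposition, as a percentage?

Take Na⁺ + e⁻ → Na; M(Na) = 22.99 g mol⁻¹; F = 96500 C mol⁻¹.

Q = I·t = 15.30 × 71280 = 1091000 C; n(e⁻) = 1091000/96500 = 11.30 mol.
Theoretical n(Na) = n(e⁻)/1 = 11.30 mol, i.e. m_theo = 11.30 × 22.99 = 259.8 g.
Efficiency = m_actual / m_theo = 178 / 259.8 = 68.5 %.

68.5 %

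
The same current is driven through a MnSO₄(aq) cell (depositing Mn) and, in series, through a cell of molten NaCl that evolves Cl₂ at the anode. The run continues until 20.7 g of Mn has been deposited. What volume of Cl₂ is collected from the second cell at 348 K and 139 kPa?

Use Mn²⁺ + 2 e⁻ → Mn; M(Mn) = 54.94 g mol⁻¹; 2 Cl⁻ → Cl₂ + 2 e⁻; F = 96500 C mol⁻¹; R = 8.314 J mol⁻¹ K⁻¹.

n(Mn) = 20.7 / 54.94 = 0.3768 mol, so n(e⁻) = 2 × 0.3768 = 0.7535 mol.
The cells are in series, so the same 0.7535 mol of electrons passes through the second cell.
2 Cl⁻ → Cl₂ + 2 e⁻ — 2 mol e⁻ per mol Cl₂, so n(Cl₂) = 0.7535/2 = 0.3768 mol.
V = nRT/P = (0.3768 × 8.314 × 348) / (139 × 10³) = 0.00784 m³ = 7.84 L.

7.84 L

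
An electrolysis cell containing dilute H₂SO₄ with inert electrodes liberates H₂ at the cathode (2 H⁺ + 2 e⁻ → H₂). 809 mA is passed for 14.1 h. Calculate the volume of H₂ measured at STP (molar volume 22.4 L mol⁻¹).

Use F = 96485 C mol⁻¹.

4.77 L

Q = I·t = 0.8090 A × 50760 s = 41060 C.
n(e⁻) = Q/F = 41060 / 96485 = 0.4256 mol.
2 electrons are transferred per H₂ molecule, so n(H₂) = 0.4256 / 2 = 0.2128 mol.
V = n × V_m = 0.2128 × 22.4 = 4.77 L.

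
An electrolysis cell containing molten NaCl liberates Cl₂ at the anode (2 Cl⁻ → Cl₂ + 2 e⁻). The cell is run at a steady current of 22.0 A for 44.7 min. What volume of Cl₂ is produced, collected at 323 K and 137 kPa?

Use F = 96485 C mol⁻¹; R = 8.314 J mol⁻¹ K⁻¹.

5.99 L

Q = I·t = 22.00 A × 2682.0 s = 59000 C.
n(e⁻) = Q/F = 59000 / 96485 = 0.6115 mol.
2 electrons are transferred per Cl₂ molecule, so n(Cl₂) = 0.6115 / 2 = 0.3058 mol.
V = nRT/P = (0.3058 × 8.314 × 323) / (137 × 10³ Pa) = 0.00599 m³ = 5.99 L.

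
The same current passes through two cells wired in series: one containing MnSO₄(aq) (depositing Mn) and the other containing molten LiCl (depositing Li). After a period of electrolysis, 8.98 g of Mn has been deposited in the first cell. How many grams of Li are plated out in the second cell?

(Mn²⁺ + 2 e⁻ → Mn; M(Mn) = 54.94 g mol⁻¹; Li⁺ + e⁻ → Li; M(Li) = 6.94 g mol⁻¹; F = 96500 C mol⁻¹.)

n(Mn) = 8.98 / 54.94 = 0.1635 mol.
Since Mn²⁺ + 2 e⁻ → Mn, n(e⁻) passed = 2 × 0.1635 = 0.3269 mol.
Cells in series carry the same charge, so the same 0.3269 mol of electrons passes through cell 2.
Li⁺ + e⁻ → Li, so n(Li) = 0.3269 / 1 = 0.3269 mol.
m(Li) = 0.3269 × 6.94 = 2.27 g.

2.27 g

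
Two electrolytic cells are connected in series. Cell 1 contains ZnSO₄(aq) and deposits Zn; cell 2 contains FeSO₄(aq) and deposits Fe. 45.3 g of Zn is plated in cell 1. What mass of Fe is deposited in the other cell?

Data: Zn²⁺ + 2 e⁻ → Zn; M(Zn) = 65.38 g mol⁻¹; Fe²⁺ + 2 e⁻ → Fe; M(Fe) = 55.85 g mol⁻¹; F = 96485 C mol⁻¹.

n(Zn) = 45.3 / 65.38 = 0.6929 mol.
Since Zn²⁺ + 2 e⁻ → Zn, n(e⁻) passed = 2 × 0.6929 = 1.386 mol.
Cells in series carry the same charge, so the same 1.386 mol of electrons passes through cell 2.
Fe²⁺ + 2 e⁻ → Fe, so n(Fe) = 1.386 / 2 = 0.6929 mol.
m(Fe) = 0.6929 × 55.85 = 38.7 g.

38.7 g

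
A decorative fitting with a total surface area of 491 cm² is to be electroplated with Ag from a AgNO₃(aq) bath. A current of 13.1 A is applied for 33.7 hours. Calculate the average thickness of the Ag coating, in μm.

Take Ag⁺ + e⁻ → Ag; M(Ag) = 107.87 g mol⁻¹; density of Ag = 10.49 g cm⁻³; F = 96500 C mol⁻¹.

3450 μm

Q = I·t = 13.10 × 121320 = 1589000 C; n(e⁻) = 16.47 mol.
n(Ag) = n(e⁻)/1 = 16.47 mol, so m = 16.47 × 107.87 = 1777 g.
Volume = m/ρ = 1777 / 10.49 = 169.4 cm³.
Thickness = V/A = 169.4 / 491 = 0.345 cm = 3450 μm.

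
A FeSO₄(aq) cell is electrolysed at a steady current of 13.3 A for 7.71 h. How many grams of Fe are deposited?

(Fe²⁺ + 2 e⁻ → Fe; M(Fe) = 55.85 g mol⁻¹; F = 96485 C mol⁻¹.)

107 g

Q = I·t = 13.30 A × 27756 s = 369200 C.
n(e⁻) = Q/F = 369200 / 96485 = 3.826 mol.
Fe²⁺ + 2 e⁻ → Fe, so n(Fe) = n(e⁻)/2 = 1.913 mol.
m = n·M = 1.913 × 55.85 = 107 g.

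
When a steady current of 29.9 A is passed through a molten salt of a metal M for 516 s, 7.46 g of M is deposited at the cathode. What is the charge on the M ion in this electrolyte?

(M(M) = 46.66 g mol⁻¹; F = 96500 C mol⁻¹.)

+1

Q = I·t = 29.90 A × 516.00 s = 15430 C, so n(e⁻) = 15430/96500 = 0.1599 mol.
n(M) deposited = 7.46 / 46.66 = 0.1599 mol.
Electrons per atom = n(e⁻)/n(M) = 0.1599 / 0.1599 = 1.00 ≈ 1, so the ion is M⁺.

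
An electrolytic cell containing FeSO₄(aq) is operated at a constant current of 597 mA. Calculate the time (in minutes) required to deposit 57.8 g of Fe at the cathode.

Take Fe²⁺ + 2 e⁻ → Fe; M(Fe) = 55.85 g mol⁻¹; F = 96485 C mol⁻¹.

5580 min

n(Fe) = m/M = 57.8 / 55.85 = 1.035 mol.
Each Fe atom requires 2 electrons, so n(e⁻) = 2 × 1.035 = 2.070 mol.
Q = n(e⁻)·F = 2.070 × 96485 = 199700 C.
t = Q/I = 199700 / 0.5970 A = 334500 s = 5580 min.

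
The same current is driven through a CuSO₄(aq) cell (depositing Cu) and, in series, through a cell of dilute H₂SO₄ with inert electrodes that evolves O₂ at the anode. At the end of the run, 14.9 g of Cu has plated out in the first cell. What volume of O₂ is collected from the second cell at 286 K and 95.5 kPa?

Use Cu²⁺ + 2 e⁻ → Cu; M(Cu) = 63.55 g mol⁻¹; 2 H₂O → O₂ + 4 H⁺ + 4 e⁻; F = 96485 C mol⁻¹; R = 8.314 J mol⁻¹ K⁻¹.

2.92 L

n(Cu) = 14.9 / 63.55 = 0.2345 mol, so n(e⁻) = 2 × 0.2345 = 0.4689 mol.
The cells are in series, so the same 0.4689 mol of electrons passes through the second cell.
2 H₂O → O₂ + 4 H⁺ + 4 e⁻ — 4 mol e⁻ per mol O₂, so n(O₂) = 0.4689/4 = 0.1172 mol.
V = nRT/P = (0.1172 × 8.314 × 286) / (95.5 × 10³) = 0.00292 m³ = 2.92 L.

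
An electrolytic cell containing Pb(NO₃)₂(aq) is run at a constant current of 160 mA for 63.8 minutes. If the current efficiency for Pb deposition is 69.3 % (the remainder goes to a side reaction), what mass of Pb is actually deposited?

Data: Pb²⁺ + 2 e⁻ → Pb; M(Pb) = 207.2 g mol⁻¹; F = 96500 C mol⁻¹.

Q = I·t = 0.1600 × 3828.0 = 612.5 C.
n(e⁻) = 612.5/96500 = 0.006347 mol; theoretically n(Pb) = 0.006347/2 = 0.003173 mol, m_theo = 0.6575 g.
At 69.3 % efficiency, m_actual = 0.693 × 0.6575 = 0.456 g.

0.456 g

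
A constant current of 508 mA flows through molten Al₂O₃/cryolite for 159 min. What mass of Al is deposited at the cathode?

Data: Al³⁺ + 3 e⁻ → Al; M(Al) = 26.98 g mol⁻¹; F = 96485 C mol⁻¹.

Q = I·t = 0.5080 A × 9540.0 s = 4846 C.
n(e⁻) = Q/F = 4846 / 96485 = 0.05023 mol.
Al³⁺ + 3 e⁻ → Al, so n(Al) = n(e⁻)/3 = 0.01674 mol.
m = n·M = 0.01674 × 26.98 = 0.452 g.

0.452 g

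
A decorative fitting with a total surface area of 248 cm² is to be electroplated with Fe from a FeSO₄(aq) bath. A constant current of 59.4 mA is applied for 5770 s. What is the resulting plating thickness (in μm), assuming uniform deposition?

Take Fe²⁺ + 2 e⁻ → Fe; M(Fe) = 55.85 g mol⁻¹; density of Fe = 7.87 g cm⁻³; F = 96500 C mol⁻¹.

0.508 μm

Q = I·t = 0.05940 × 5770.0 = 342.7 C; n(e⁻) = 0.003552 mol.
n(Fe) = n(e⁻)/2 = 0.001776 mol, so m = 0.001776 × 55.85 = 0.09918 g.
Volume = m/ρ = 0.09918 / 7.87 = 0.01260 cm³.
Thickness = V/A = 0.01260 / 248 = 5.08 × 10⁻⁵ cm = 0.508 μm.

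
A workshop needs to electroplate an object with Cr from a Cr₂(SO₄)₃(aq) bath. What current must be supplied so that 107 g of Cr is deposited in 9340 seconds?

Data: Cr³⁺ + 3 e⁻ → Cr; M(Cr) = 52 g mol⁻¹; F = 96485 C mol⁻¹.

n(Cr) = 107 / 52 = 2.058 mol.
n(e⁻) = 3 × 2.058 = 6.173 mol.
Q = n(e⁻)·F = 6.173 × 96485 = 595600 C.
I = Q/t = 595600 / 9340.0 s = 63.8 A.

63.8 A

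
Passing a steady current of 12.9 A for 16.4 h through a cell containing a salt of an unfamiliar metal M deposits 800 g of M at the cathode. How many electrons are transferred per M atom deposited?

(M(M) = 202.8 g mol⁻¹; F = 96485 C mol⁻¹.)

2

Q = I·t = 12.90 A × 59040 s = 761600 C, so n(e⁻) = 761600/96485 = 7.894 mol.
n(M) deposited = 800 / 202.8 = 3.945 mol.
Electrons per atom = n(e⁻)/n(M) = 7.894 / 3.945 = 2.00 ≈ 2, so the ion is M²⁺.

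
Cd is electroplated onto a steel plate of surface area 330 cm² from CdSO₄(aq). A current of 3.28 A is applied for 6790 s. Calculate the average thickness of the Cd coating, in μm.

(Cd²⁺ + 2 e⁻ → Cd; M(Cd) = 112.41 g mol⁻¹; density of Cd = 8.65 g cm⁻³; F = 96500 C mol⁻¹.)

Q = I·t = 3.280 × 6790.0 = 22270 C; n(e⁻) = 0.2308 mol.
n(Cd) = n(e⁻)/2 = 0.1154 mol, so m = 0.1154 × 112.41 = 12.97 g.
Volume = m/ρ = 12.97 / 8.65 = 1.500 cm³.
Thickness = V/A = 1.500 / 330 = 0.00454 cm = 45.4 μm.

45.4 μm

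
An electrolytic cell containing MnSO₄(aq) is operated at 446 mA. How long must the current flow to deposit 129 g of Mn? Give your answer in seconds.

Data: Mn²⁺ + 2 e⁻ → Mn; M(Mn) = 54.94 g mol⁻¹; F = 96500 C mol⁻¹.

1.02 × 10⁶ s

n(Mn) = m/M = 129 / 54.94 = 2.348 mol.
Each Mn atom requires 2 electrons, so n(e⁻) = 2 × 2.348 = 4.696 mol.
Q = n(e⁻)·F = 4.696 × 96500 = 453200 C.
t = Q/I = 453200 / 0.4460 A = 1016000 s.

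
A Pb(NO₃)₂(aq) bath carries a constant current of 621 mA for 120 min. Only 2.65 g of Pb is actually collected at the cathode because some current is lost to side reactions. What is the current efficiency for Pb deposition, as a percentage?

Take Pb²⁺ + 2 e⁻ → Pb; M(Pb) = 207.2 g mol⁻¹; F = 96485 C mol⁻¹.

Q = I·t = 0.6210 × 7200.0 = 4471 C; n(e⁻) = 4471/96485 = 0.04634 mol.
Theoretical n(Pb) = n(e⁻)/2 = 0.02317 mol, i.e. m_theo = 0.02317 × 207.2 = 4.801 g.
Efficiency = m_actual / m_theo = 2.65 / 4.801 = 55.2 %.

55.2 %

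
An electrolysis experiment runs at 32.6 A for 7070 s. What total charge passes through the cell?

2.30 × 10⁵ C

Q = I·t = 32.60 A × 7070.0 s = 2.30 × 10⁵ C.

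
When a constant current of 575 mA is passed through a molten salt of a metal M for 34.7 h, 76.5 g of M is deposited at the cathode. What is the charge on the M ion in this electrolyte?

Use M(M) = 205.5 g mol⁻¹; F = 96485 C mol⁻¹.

+2

Q = I·t = 0.5750 A × 124920 s = 71830 C, so n(e⁻) = 71830/96485 = 0.7445 mol.
n(M) deposited = 76.5 / 205.5 = 0.3723 mol.
Electrons per atom = n(e⁻)/n(M) = 0.7445 / 0.3723 = 2.00 ≈ 2, so the ion is M²⁺.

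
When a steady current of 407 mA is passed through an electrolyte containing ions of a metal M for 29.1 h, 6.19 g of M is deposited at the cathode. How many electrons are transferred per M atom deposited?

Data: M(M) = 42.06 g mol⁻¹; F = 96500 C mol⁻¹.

Q = I·t = 0.4070 A × 104760 s = 42640 C, so n(e⁻) = 42640/96500 = 0.4418 mol.
n(M) deposited = 6.19 / 42.06 = 0.1472 mol.
Electrons per atom = n(e⁻)/n(M) = 0.4418 / 0.1472 = 3.00 ≈ 3, so the ion is M³⁺.

3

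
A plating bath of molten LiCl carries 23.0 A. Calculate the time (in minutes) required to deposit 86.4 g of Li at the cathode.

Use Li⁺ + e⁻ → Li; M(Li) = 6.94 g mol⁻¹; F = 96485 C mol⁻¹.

n(Li) = m/M = 86.4 / 6.94 = 12.45 mol.
Each Li atom requires 1 electron, so n(e⁻) = 1 × 12.45 = 12.45 mol.
Q = n(e⁻)·F = 12.45 × 96485 = 1201000 C.
t = Q/I = 1201000 / 23.00 A = 52230 s = 870 min.

870 min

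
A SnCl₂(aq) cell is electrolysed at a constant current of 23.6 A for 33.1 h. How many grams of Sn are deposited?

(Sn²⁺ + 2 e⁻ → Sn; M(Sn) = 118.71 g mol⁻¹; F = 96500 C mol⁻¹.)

Q = I·t = 23.60 A × 119160 s = 2812000 C.
n(e⁻) = Q/F = 2812000 / 96500 = 29.14 mol.
Sn²⁺ + 2 e⁻ → Sn, so n(Sn) = n(e⁻)/2 = 14.57 mol.
m = n·M = 14.57 × 118.71 = 1730 g.

1730 g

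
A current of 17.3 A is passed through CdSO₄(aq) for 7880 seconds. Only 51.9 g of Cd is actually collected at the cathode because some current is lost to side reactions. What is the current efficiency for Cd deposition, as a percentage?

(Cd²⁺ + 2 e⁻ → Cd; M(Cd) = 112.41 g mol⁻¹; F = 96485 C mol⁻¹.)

65.4 %

Q = I·t = 17.30 × 7880.0 = 136300 C; n(e⁻) = 136300/96485 = 1.413 mol.
Theoretical n(Cd) = n(e⁻)/2 = 0.7065 mol, i.e. m_theo = 0.7065 × 112.41 = 79.41 g.
Efficiency = m_actual / m_theo = 51.9 / 79.41 = 65.4 %.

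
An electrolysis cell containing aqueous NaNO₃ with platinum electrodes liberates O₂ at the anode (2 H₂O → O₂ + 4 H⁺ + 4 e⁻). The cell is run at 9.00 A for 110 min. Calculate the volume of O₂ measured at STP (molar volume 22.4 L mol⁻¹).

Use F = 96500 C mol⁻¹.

Q = I·t = 9.000 A × 6600.0 s = 59400 C.
n(e⁻) = Q/F = 59400 / 96500 = 0.6155 mol.
4 electrons are transferred per O₂ molecule, so n(O₂) = 0.6155 / 4 = 0.1539 mol.
V = n × V_m = 0.1539 × 22.4 = 3.45 L.

3.45 L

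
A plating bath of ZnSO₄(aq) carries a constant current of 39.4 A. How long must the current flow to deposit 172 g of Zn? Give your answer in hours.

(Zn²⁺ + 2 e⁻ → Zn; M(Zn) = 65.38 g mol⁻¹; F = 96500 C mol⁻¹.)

n(Zn) = m/M = 172 / 65.38 = 2.631 mol.
Each Zn atom requires 2 electrons, so n(e⁻) = 2 × 2.631 = 5.262 mol.
Q = n(e⁻)·F = 5.262 × 96500 = 507700 C.
t = Q/I = 507700 / 39.40 A = 12890 s = 3.58 h.

3.58 h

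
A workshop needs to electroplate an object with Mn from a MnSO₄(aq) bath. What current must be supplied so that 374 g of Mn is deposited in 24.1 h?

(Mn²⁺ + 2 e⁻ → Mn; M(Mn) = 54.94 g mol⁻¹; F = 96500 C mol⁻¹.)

15.1 A

n(Mn) = 374 / 54.94 = 6.807 mol.
n(e⁻) = 2 × 6.807 = 13.61 mol.
Q = n(e⁻)·F = 13.61 × 96500 = 1314000 C.
I = Q/t = 1314000 / 86760 s = 15.1 A.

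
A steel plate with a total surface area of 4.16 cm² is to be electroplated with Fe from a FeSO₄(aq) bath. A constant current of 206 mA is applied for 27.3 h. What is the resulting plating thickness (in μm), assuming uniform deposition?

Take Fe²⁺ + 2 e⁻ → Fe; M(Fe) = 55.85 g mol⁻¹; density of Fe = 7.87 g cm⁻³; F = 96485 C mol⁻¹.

1790 μm

Q = I·t = 0.2060 × 98280 = 20250 C; n(e⁻) = 0.2098 mol.
n(Fe) = n(e⁻)/2 = 0.1049 mol, so m = 0.1049 × 55.85 = 5.860 g.
Volume = m/ρ = 5.860 / 7.87 = 0.7445 cm³.
Thickness = V/A = 0.7445 / 4.16 = 0.179 cm = 1790 μm.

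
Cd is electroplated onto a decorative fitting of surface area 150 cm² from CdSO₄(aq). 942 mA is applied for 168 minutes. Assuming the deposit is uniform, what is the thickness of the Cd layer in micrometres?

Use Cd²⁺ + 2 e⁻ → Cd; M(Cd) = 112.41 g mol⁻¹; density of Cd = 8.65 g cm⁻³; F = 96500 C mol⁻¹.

42.6 μm

Q = I·t = 0.9420 × 10080 = 9495 C; n(e⁻) = 0.09840 mol.
n(Cd) = n(e⁻)/2 = 0.04920 mol, so m = 0.04920 × 112.41 = 5.530 g.
Volume = m/ρ = 5.530 / 8.65 = 0.6394 cm³.
Thickness = V/A = 0.6394 / 150 = 0.00426 cm = 42.6 μm.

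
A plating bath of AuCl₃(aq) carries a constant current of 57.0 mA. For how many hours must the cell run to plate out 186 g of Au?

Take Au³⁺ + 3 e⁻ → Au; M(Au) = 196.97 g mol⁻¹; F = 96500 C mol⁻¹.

1330 h

n(Au) = m/M = 186 / 196.97 = 0.9443 mol.
Each Au atom requires 3 electrons, so n(e⁻) = 3 × 0.9443 = 2.833 mol.
Q = n(e⁻)·F = 2.833 × 96500 = 273400 C.
t = Q/I = 273400 / 0.05700 A = 4796000 s = 1330 h.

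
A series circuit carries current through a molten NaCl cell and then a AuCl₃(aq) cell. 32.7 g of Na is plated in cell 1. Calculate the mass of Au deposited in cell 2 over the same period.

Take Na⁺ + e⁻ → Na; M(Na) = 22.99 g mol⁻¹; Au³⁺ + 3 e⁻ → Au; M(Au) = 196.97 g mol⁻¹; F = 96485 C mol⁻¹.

n(Na) = 32.7 / 22.99 = 1.422 mol.
Since Na⁺ + e⁻ → Na, n(e⁻) passed = 1 × 1.422 = 1.422 mol.
Cells in series carry the same charge, so the same 1.422 mol of electrons passes through cell 2.
Au³⁺ + 3 e⁻ → Au, so n(Au) = 1.422 / 3 = 0.4741 mol.
m(Au) = 0.4741 × 196.97 = 93.4 g.

93.4 g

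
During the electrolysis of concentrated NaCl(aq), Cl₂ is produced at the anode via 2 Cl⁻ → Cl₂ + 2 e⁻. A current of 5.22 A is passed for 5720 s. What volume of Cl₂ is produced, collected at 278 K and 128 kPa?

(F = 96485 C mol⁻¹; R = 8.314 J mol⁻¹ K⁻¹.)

Q = I·t = 5.220 A × 5720.0 s = 29860 C.
n(e⁻) = Q/F = 29860 / 96485 = 0.3095 mol.
2 electrons are transferred per Cl₂ molecule, so n(Cl₂) = 0.3095 / 2 = 0.1547 mol.
V = nRT/P = (0.1547 × 8.314 × 278) / (128 × 10³ Pa) = 0.00279 m³ = 2.79 L.

2.79 L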